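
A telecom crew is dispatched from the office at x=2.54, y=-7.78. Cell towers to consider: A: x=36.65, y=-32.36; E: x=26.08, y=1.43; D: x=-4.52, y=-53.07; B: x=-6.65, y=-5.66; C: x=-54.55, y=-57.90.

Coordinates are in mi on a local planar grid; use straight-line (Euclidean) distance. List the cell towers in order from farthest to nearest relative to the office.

Distance from the office at x=2.54, y=-7.78 to each:
C x=-54.55, y=-57.90: 76.0 mi
D x=-4.52, y=-53.07: 45.8 mi
A x=36.65, y=-32.36: 42.0 mi
E x=26.08, y=1.43: 25.3 mi
B x=-6.65, y=-5.66: 9.4 mi

C, D, A, E, B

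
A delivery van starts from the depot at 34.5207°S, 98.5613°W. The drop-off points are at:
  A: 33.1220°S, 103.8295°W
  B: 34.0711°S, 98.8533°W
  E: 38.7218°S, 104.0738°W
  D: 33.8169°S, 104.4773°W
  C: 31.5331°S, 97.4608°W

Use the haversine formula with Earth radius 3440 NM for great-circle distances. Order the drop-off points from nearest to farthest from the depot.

Distances from the depot:
B 34.0711°S, 98.8533°W: 30.6 NM
C 31.5331°S, 97.4608°W: 187.7 NM
A 33.1220°S, 103.8295°W: 275.8 NM
D 33.8169°S, 104.4773°W: 296.9 NM
E 38.7218°S, 104.0738°W: 366.2 NM

B, C, A, D, E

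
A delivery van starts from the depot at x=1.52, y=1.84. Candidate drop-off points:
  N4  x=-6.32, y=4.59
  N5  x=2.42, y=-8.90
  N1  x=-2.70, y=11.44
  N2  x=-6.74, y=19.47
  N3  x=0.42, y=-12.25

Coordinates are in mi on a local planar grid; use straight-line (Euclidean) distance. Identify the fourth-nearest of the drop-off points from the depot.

N3

Distances from the depot (x=1.52, y=1.84):
N4: 8.3 mi
N1: 10.5 mi
N5: 10.8 mi
N3: 14.1 mi
N2: 19.5 mi
The fourth-nearest is N3 at 14.1 mi.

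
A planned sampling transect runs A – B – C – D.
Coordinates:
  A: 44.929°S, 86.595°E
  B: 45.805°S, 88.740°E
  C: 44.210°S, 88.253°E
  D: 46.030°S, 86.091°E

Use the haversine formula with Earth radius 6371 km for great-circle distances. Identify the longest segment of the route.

Leg distances:
A→B: 193.8 km
B→C: 181.4 km
C→D: 264.0 km
The longest leg is C–D at 264.0 km.

C–D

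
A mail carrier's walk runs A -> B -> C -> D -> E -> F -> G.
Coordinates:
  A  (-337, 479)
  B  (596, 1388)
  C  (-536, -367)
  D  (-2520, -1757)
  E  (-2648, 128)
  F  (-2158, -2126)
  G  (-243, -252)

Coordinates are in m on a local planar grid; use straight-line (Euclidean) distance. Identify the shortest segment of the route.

A–B

Leg distances:
A→B: 1302.6 m
B→C: 2088.4 m
C→D: 2422.5 m
D→E: 1889.3 m
E→F: 2306.6 m
F→G: 2679.4 m
The shortest leg is A–B at 1302.6 m.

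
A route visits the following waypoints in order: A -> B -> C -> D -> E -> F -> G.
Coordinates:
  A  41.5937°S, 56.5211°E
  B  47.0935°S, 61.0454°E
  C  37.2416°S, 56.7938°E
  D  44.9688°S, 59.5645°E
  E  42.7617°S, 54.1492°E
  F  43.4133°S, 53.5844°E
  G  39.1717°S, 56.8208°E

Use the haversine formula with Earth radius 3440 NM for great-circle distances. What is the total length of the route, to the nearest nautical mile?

2093 NM

Leg distances:
A→B: 383.0 NM  (cumulative 383.0 NM)
B→C: 620.8 NM  (cumulative 1003.7 NM)
C→D: 480.5 NM  (cumulative 1484.2 NM)
D→E: 269.2 NM  (cumulative 1753.4 NM)
E→F: 46.3 NM  (cumulative 1799.7 NM)
F→G: 293.5 NM  (cumulative 2093.2 NM)
Total route length ≈ 2093 NM.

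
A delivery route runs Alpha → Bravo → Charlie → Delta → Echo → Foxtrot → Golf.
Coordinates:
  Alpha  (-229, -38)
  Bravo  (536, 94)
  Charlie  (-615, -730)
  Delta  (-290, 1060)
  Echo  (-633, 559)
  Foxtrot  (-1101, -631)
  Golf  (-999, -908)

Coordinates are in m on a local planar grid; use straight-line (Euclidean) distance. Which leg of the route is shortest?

Leg distances:
Alpha→Bravo: 776.3 m
Bravo→Charlie: 1415.5 m
Charlie→Delta: 1819.3 m
Delta→Echo: 607.2 m
Echo→Foxtrot: 1278.7 m
Foxtrot→Golf: 295.2 m
The shortest leg is Foxtrot–Golf at 295.2 m.

Foxtrot–Golf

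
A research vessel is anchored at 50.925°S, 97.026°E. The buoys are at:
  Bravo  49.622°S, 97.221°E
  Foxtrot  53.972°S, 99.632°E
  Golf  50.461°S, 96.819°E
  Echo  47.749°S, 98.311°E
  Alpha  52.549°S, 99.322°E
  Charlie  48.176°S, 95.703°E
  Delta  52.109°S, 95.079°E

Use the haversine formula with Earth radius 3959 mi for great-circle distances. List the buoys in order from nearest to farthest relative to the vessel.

Golf, Bravo, Delta, Alpha, Charlie, Echo, Foxtrot

Distance from the vessel at 50.925°S, 97.026°E to each:
Golf 50.461°S, 96.819°E: 33.3 mi
Bravo 49.622°S, 97.221°E: 90.4 mi
Delta 52.109°S, 95.079°E: 117.0 mi
Alpha 52.549°S, 99.322°E: 149.1 mi
Charlie 48.176°S, 95.703°E: 199.0 mi
Echo 47.749°S, 98.311°E: 226.9 mi
Foxtrot 53.972°S, 99.632°E: 237.4 mi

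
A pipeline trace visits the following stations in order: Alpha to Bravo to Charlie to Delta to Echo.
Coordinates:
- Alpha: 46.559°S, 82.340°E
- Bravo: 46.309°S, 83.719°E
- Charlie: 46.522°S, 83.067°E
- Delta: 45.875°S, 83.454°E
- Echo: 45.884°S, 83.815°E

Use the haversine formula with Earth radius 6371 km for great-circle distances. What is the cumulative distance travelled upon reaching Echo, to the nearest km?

Leg distances:
Alpha→Bravo: 109.3 km  (cumulative 109.3 km)
Bravo→Charlie: 55.3 km  (cumulative 164.6 km)
Charlie→Delta: 77.9 km  (cumulative 242.4 km)
Delta→Echo: 28.0 km  (cumulative 270.4 km)
Cumulative distance at Echo ≈ 270 km.

270 km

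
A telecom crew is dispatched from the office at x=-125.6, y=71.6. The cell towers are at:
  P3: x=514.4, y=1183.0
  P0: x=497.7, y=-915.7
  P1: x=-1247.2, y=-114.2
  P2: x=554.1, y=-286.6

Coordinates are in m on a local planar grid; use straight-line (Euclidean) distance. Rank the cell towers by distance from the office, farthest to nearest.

P3, P0, P1, P2

Computing each straight-line distance from x=-125.6, y=71.6:
P3 x=514.4, y=1183.0: 1282.5 m
P0 x=497.7, y=-915.7: 1167.6 m
P1 x=-1247.2, y=-114.2: 1136.9 m
P2 x=554.1, y=-286.6: 768.3 m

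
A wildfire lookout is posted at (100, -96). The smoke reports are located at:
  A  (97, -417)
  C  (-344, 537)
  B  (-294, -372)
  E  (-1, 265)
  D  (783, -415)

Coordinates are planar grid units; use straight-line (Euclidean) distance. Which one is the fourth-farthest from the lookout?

Distance to each, sorted:
C: 773.2
D: 753.8
B: 481.1
E: 374.9
A: 321.0
The fourth-farthest is E at 374.9.

E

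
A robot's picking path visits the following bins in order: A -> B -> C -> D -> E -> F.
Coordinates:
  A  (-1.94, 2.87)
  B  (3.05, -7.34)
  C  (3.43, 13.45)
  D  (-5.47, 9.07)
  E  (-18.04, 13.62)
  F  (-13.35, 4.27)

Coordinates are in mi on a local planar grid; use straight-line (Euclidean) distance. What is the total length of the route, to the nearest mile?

66 mi

Leg distances:
A→B: 11.4 mi  (cumulative 11.4 mi)
B→C: 20.8 mi  (cumulative 32.2 mi)
C→D: 9.9 mi  (cumulative 42.1 mi)
D→E: 13.4 mi  (cumulative 55.4 mi)
E→F: 10.5 mi  (cumulative 65.9 mi)
Total route length ≈ 66 mi.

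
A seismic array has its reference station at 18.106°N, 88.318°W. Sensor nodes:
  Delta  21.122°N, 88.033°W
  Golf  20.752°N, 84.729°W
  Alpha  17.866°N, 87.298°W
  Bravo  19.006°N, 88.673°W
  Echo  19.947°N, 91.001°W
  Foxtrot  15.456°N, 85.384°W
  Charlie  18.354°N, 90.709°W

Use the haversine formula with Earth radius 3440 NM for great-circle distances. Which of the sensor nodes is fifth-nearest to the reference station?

Echo

Distance to each, sorted:
Bravo: 57.7 NM
Alpha: 60.0 NM
Charlie: 137.2 NM
Delta: 181.8 NM
Echo: 188.2 NM
Foxtrot: 231.8 NM
Golf: 257.9 NM
The fifth-nearest is Echo at 188.2 NM.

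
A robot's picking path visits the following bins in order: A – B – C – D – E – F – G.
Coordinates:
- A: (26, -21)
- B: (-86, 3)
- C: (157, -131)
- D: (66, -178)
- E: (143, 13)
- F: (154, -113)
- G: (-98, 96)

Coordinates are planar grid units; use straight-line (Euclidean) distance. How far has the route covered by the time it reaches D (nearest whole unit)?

Leg distances:
A→B: 114.5  (cumulative 114.5)
B→C: 277.5  (cumulative 392.0)
C→D: 102.4  (cumulative 494.5)
Cumulative distance at D ≈ 494.

494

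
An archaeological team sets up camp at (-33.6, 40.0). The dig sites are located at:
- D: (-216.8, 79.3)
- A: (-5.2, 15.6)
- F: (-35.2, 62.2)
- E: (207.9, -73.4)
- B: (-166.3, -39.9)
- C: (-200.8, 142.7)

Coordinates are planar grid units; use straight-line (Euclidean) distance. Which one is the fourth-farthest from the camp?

Distances from the camp ((-33.6, 40.0)):
E: 266.8
C: 196.2
D: 187.4
B: 154.9
A: 37.4
F: 22.3
The fourth-farthest is B at 154.9.

B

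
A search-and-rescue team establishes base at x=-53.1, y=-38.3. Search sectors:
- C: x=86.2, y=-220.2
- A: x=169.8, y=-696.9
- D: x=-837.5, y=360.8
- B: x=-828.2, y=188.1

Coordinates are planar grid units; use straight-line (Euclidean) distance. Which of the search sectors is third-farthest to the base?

Distance to each, sorted:
D: 880.1
B: 807.5
A: 695.3
C: 229.1
The third-farthest is A at 695.3.

A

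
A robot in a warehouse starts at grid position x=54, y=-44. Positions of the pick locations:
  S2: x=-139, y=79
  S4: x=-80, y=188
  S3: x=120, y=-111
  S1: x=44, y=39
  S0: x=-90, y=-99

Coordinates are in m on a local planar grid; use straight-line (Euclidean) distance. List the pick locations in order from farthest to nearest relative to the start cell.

S4, S2, S0, S3, S1

Computing each straight-line distance from x=54, y=-44:
S4 x=-80, y=188: 267.9 m
S2 x=-139, y=79: 228.9 m
S0 x=-90, y=-99: 154.1 m
S3 x=120, y=-111: 94.0 m
S1 x=44, y=39: 83.6 m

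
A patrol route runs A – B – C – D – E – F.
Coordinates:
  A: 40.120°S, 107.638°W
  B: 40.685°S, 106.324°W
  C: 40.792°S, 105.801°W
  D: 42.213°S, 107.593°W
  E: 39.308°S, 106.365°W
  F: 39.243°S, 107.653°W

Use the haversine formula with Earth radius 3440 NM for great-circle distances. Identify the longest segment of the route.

Leg distances:
A→B: 69.0 NM
B→C: 24.6 NM
C→D: 117.3 NM
D→E: 183.1 NM
E→F: 60.0 NM
The longest leg is D–E at 183.1 NM.

D–E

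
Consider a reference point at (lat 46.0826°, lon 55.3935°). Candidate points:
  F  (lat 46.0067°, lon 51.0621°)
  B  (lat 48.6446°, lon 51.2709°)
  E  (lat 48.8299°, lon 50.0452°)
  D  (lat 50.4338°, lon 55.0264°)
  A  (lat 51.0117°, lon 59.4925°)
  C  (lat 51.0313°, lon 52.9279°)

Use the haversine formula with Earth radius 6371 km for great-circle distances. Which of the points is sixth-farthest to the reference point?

F

Distances from the reference point ((lat 46.0826°, lon 55.3935°)):
A: 625.4 km
C: 579.3 km
E: 504.8 km
D: 484.6 km
B: 421.3 km
F: 334.4 km
The sixth-farthest is F at 334.4 km.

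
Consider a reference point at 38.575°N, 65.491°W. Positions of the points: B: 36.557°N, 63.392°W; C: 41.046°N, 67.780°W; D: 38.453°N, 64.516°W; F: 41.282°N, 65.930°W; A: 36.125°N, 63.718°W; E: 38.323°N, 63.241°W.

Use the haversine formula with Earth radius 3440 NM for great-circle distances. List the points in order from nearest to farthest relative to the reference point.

Computing each great-circle distance from 38.575°N, 65.491°W:
D 38.453°N, 64.516°W: 46.4 NM
E 38.323°N, 63.241°W: 106.9 NM
B 36.557°N, 63.392°W: 157.0 NM
F 41.282°N, 65.930°W: 163.8 NM
A 36.125°N, 63.718°W: 169.7 NM
C 41.046°N, 67.780°W: 182.1 NM

D, E, B, F, A, C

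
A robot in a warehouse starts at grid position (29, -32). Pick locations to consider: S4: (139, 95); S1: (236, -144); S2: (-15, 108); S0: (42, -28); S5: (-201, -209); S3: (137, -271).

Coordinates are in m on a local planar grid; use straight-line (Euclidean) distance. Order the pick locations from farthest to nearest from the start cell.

Computing each straight-line distance from (29, -32):
S5 (-201, -209): 290.2 m
S3 (137, -271): 262.3 m
S1 (236, -144): 235.4 m
S4 (139, 95): 168.0 m
S2 (-15, 108): 146.8 m
S0 (42, -28): 13.6 m

S5, S3, S1, S4, S2, S0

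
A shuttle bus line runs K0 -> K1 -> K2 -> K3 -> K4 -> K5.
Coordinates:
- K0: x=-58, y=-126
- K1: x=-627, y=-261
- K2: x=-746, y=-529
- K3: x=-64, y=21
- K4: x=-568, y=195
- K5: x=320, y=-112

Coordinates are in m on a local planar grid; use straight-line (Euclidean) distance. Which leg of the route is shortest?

K1–K2

Leg distances:
K0→K1: 584.8 m
K1→K2: 293.2 m
K2→K3: 876.1 m
K3→K4: 533.2 m
K4→K5: 939.6 m
The shortest leg is K1–K2 at 293.2 m.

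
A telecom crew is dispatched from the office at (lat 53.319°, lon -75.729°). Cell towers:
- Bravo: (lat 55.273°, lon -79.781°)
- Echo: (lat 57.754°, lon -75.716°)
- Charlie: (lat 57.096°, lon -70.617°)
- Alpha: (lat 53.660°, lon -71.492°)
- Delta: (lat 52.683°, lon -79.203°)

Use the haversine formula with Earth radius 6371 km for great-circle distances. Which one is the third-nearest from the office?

Distance to each, sorted:
Delta: 243.0 km
Alpha: 282.8 km
Bravo: 341.0 km
Echo: 493.2 km
Charlie: 530.3 km
The third-nearest is Bravo at 341.0 km.

Bravo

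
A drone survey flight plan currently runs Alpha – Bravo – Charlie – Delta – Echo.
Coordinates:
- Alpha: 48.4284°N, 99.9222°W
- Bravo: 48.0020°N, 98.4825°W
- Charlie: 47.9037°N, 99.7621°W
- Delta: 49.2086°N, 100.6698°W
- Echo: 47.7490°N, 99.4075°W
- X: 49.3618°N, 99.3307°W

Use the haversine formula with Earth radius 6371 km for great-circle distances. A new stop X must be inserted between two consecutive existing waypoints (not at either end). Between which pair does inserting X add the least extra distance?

Added distance for inserting X between each consecutive pair:
Alpha–Bravo: 159.2 km
Bravo–Charlie: 232.8 km
Charlie–Delta: 104.1 km
Delta–Echo: 91.0 km
Smallest added distance is 91.0 km, inserting between Delta and Echo.

between Delta and Echo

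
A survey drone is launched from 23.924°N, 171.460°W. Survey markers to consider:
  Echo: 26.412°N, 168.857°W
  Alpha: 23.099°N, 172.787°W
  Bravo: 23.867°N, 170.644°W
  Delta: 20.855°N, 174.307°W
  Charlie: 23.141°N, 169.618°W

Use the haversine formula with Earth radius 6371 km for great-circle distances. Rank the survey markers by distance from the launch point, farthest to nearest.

Delta, Echo, Charlie, Alpha, Bravo

Distances from the launch point:
Delta 20.855°N, 174.307°W: 449.6 km
Echo 26.412°N, 168.857°W: 381.0 km
Charlie 23.141°N, 169.618°W: 207.0 km
Alpha 23.099°N, 172.787°W: 163.5 km
Bravo 23.867°N, 170.644°W: 83.2 km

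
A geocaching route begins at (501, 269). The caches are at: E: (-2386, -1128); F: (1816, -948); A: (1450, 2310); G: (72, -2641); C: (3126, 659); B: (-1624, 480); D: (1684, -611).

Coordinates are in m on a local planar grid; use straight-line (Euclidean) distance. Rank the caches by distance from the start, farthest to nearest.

E, G, C, A, B, F, D

Distance from the start at (501, 269) to each:
E (-2386, -1128): 3207.2 m
G (72, -2641): 2941.5 m
C (3126, 659): 2653.8 m
A (1450, 2310): 2250.8 m
B (-1624, 480): 2135.4 m
F (1816, -948): 1791.7 m
D (1684, -611): 1474.4 m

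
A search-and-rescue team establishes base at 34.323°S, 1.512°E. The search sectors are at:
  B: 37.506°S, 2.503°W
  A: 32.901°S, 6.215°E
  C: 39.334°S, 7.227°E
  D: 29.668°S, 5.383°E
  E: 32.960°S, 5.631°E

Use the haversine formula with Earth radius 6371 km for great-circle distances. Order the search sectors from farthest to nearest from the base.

C, D, B, A, E

Distance from the base at 34.323°S, 1.512°E to each:
C 39.334°S, 7.227°E: 754.1 km
D 29.668°S, 5.383°E: 633.3 km
B 37.506°S, 2.503°W: 505.9 km
A 32.901°S, 6.215°E: 463.3 km
E 32.960°S, 5.631°E: 410.3 km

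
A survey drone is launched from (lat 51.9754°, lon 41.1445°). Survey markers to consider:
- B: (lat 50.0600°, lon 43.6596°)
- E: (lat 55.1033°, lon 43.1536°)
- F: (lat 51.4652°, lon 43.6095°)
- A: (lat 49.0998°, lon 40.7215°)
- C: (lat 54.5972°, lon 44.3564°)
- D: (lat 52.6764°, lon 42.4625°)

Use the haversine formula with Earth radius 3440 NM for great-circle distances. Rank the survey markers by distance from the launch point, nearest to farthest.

Distance from the launch point at (lat 51.9754°, lon 41.1445°) to each:
D (lat 52.6764°, lon 42.4625°): 64.1 NM
F (lat 51.4652°, lon 43.6095°): 96.7 NM
B (lat 50.0600°, lon 43.6596°): 149.1 NM
A (lat 49.0998°, lon 40.7215°): 173.4 NM
C (lat 54.5972°, lon 44.3564°): 195.1 NM
E (lat 55.1033°, lon 43.1536°): 201.0 NM

D, F, B, A, C, E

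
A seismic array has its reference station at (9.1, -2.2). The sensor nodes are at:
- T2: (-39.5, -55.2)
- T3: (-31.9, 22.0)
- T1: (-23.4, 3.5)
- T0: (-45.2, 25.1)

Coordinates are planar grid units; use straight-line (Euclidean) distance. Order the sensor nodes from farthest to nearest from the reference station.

T2, T0, T3, T1

Distance from the reference station at (9.1, -2.2) to each:
T2 (-39.5, -55.2): 71.9
T0 (-45.2, 25.1): 60.8
T3 (-31.9, 22.0): 47.6
T1 (-23.4, 3.5): 33.0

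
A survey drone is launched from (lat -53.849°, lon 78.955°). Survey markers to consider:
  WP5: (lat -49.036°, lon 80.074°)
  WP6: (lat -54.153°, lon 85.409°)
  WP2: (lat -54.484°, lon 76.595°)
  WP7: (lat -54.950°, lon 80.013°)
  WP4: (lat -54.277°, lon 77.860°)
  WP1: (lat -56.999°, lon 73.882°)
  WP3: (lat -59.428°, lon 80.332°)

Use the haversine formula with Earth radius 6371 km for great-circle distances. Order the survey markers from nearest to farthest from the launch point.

Distance from the launch point at (lat -53.849°, lon 78.955°) to each:
WP4 (lat -54.277°, lon 77.860°): 85.9 km
WP7 (lat -54.950°, lon 80.013°): 140.3 km
WP2 (lat -54.484°, lon 76.595°): 169.1 km
WP6 (lat -54.153°, lon 85.409°): 423.0 km
WP1 (lat -56.999°, lon 73.882°): 474.3 km
WP5 (lat -49.036°, lon 80.074°): 540.8 km
WP3 (lat -59.428°, lon 80.332°): 626.0 km

WP4, WP7, WP2, WP6, WP1, WP5, WP3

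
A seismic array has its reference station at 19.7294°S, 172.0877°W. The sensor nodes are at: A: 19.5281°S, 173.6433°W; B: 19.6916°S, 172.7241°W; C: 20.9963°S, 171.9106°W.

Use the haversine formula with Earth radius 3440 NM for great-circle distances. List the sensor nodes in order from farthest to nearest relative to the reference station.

Computing each great-circle distance from 19.7294°S, 172.0877°W:
A 19.5281°S, 173.6433°W: 88.8 NM
C 20.9963°S, 171.9106°W: 76.7 NM
B 19.6916°S, 172.7241°W: 36.0 NM

A, C, B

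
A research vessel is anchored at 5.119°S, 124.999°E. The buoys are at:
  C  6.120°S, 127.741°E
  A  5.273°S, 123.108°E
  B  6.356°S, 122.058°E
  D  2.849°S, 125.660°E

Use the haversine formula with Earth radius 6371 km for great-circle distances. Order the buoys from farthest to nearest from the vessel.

B, C, D, A

Distance from the vessel at 5.119°S, 124.999°E to each:
B 6.356°S, 122.058°E: 353.3 km
C 6.120°S, 127.741°E: 323.2 km
D 2.849°S, 125.660°E: 262.8 km
A 5.273°S, 123.108°E: 210.1 km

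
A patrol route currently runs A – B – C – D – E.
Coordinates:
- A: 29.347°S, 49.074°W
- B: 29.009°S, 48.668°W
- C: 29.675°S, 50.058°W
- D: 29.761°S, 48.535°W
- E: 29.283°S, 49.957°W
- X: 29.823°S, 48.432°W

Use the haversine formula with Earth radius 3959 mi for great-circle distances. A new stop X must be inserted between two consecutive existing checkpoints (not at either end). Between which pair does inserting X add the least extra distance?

between C and D

Added distance for inserting X between each consecutive pair:
A–B: 74.9 mi
B–C: 60.6 mi
C–D: 14.0 mi
D–E: 14.8 mi
Smallest added distance is 14.0 mi, inserting between C and D.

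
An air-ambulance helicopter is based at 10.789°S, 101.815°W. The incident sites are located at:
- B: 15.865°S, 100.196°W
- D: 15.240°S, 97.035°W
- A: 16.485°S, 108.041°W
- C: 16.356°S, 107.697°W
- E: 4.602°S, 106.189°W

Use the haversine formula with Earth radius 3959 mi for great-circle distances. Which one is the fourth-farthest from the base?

D

Distances from the base (10.789°S, 101.815°W):
A: 574.0 mi
C: 551.3 mi
E: 521.9 mi
D: 445.1 mi
B: 367.2 mi
The fourth-farthest is D at 445.1 mi.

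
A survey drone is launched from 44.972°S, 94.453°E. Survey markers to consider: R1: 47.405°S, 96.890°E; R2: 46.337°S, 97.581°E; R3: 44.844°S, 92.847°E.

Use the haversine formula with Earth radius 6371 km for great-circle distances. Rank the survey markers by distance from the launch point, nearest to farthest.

R3, R2, R1

Distances from the launch point:
R3 44.844°S, 92.847°E: 127.3 km
R2 46.337°S, 97.581°E: 286.6 km
R1 47.405°S, 96.890°E: 329.2 km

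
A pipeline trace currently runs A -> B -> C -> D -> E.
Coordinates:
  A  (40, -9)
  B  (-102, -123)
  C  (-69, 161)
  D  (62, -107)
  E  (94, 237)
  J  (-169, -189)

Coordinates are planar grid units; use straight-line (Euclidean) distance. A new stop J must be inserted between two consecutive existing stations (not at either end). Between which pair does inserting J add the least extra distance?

between B and C

Added distance for inserting J between each consecutive pair:
A–B: 187.8
B–C: 172.1
C–D: 310.8
D–E: 400.3
Smallest added distance is 172.1, inserting between B and C.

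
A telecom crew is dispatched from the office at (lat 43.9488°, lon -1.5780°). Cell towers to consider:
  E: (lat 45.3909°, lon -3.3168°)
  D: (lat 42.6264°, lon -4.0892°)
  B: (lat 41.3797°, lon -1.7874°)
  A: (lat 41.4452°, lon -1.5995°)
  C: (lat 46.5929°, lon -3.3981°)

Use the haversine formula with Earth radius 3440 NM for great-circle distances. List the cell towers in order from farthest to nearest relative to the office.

Computing each great-circle distance from (lat 43.9488°, lon -1.5780°):
C (lat 46.5929°, lon -3.3981°): 176.4 NM
B (lat 41.3797°, lon -1.7874°): 154.5 NM
A (lat 41.4452°, lon -1.5995°): 150.3 NM
D (lat 42.6264°, lon -4.0892°): 135.4 NM
E (lat 45.3909°, lon -3.3168°): 114.0 NM

C, B, A, D, E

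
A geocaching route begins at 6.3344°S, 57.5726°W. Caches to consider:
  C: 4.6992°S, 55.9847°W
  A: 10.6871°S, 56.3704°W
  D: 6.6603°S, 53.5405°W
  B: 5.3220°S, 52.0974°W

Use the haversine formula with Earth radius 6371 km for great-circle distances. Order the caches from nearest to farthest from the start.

C, D, A, B

Distance from the start at 6.3344°S, 57.5726°W to each:
C 4.6992°S, 55.9847°W: 252.9 km
D 6.6603°S, 53.5405°W: 446.9 km
A 10.6871°S, 56.3704°W: 501.7 km
B 5.3220°S, 52.0974°W: 616.0 km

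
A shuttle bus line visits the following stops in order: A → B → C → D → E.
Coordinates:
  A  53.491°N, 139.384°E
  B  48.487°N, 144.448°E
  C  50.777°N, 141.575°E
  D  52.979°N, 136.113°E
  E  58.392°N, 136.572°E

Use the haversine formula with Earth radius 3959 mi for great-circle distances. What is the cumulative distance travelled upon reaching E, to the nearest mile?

1266 mi

Leg distances:
A→B: 409.7 mi  (cumulative 409.7 mi)
B→C: 203.9 mi  (cumulative 613.6 mi)
C→D: 278.2 mi  (cumulative 891.7 mi)
D→E: 374.4 mi  (cumulative 1266.2 mi)
Cumulative distance at E ≈ 1266 mi.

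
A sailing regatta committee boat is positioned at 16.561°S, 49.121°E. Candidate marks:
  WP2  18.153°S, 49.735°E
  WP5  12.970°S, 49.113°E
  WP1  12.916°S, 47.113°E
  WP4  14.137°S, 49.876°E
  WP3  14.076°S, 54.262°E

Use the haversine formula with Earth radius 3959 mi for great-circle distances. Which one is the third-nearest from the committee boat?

WP5

Distance to each, sorted:
WP2: 117.2 mi
WP4: 174.9 mi
WP5: 248.1 mi
WP1: 285.4 mi
WP3: 383.2 mi
The third-nearest is WP5 at 248.1 mi.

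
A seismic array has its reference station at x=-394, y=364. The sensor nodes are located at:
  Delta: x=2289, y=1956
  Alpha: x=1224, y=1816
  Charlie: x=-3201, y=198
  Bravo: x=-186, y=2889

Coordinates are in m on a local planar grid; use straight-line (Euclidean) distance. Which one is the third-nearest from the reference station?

Charlie

Distance to each, sorted:
Alpha: 2174.0 m
Bravo: 2533.6 m
Charlie: 2811.9 m
Delta: 3119.8 m
The third-nearest is Charlie at 2811.9 m.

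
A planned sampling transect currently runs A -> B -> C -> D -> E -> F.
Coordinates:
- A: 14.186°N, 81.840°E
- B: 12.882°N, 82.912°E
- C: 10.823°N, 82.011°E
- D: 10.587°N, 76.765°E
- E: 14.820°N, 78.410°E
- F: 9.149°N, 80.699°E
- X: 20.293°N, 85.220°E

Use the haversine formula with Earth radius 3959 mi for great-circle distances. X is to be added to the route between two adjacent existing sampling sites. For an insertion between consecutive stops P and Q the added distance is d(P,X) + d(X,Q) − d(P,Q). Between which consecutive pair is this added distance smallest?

Added distance for inserting X between each consecutive pair:
A–B: 896.3 mi
B–C: 1067.8 mi
C–D: 1206.9 mi
D–E: 1149.0 mi
E–F: 992.3 mi
Smallest added distance is 896.3 mi, inserting between A and B.

between A and B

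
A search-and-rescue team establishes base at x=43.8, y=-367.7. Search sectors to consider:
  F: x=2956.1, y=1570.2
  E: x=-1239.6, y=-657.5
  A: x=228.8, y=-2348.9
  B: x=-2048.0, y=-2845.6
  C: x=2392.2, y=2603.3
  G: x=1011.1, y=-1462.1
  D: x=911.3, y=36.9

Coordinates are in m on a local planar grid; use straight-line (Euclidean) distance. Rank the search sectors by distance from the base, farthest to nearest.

C, F, B, A, G, E, D

Distances from the base:
C x=2392.2, y=2603.3: 3787.1 m
F x=2956.1, y=1570.2: 3498.1 m
B x=-2048.0, y=-2845.6: 3242.8 m
A x=228.8, y=-2348.9: 1989.8 m
G x=1011.1, y=-1462.1: 1460.6 m
E x=-1239.6, y=-657.5: 1315.7 m
D x=911.3, y=36.9: 957.2 m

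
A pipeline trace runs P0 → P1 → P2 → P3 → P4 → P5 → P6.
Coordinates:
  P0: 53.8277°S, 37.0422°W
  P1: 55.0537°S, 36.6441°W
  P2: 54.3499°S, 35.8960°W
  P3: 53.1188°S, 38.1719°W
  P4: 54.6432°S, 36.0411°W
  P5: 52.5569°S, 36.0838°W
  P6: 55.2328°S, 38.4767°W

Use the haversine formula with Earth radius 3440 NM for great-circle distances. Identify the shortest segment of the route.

P1–P2

Leg distances:
P0→P1: 74.9 NM
P1→P2: 49.6 NM
P2→P3: 109.5 NM
P3→P4: 118.6 NM
P4→P5: 125.3 NM
P5→P6: 181.6 NM
The shortest leg is P1–P2 at 49.6 NM.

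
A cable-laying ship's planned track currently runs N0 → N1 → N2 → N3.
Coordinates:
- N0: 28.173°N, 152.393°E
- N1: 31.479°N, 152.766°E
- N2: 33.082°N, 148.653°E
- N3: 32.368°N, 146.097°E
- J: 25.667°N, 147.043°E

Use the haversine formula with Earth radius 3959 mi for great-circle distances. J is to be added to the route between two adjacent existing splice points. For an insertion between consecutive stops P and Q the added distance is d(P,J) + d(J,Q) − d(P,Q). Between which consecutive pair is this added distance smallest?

between N0 and N1

Added distance for inserting J between each consecutive pair:
N0–N1: 673.5 mi
N1–N2: 787.6 mi
N2–N3: 831.4 mi
Smallest added distance is 673.5 mi, inserting between N0 and N1.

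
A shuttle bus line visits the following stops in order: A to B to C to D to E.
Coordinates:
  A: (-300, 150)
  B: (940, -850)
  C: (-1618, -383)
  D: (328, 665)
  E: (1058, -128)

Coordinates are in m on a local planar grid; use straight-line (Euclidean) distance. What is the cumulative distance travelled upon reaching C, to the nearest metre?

Leg distances:
A→B: 1593.0 m  (cumulative 1593.0 m)
B→C: 2600.3 m  (cumulative 4193.3 m)
Cumulative distance at C ≈ 4193 m.

4193 m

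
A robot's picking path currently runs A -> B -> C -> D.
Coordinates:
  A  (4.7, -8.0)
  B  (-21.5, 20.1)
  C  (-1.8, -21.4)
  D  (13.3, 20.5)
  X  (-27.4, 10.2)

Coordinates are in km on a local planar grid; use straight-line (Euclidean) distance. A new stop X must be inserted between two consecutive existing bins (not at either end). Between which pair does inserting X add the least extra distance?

between B and C

Added distance for inserting X between each consecutive pair:
A–B: 10.0 km
B–C: 6.3 km
C–D: 38.1 km
Smallest added distance is 6.3 km, inserting between B and C.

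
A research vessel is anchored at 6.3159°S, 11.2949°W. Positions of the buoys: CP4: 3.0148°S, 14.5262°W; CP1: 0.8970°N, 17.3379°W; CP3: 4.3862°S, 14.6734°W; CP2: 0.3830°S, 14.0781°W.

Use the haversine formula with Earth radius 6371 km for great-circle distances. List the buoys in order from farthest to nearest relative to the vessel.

Distances from the vessel:
CP1 0.8970°N, 17.3379°W: 1045.5 km
CP2 0.3830°S, 14.0781°W: 728.4 km
CP4 3.0148°S, 14.5262°W: 512.8 km
CP3 4.3862°S, 14.6734°W: 431.2 km

CP1, CP2, CP4, CP3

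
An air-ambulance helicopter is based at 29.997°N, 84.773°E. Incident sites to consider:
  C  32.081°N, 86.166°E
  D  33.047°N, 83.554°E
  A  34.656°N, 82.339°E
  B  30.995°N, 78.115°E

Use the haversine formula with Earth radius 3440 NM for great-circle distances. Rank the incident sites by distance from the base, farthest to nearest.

B, A, D, C

Distance from the base at 29.997°N, 84.773°E to each:
B 30.995°N, 78.115°E: 349.6 NM
A 34.656°N, 82.339°E: 305.7 NM
D 33.047°N, 83.554°E: 193.5 NM
C 32.081°N, 86.166°E: 144.2 NM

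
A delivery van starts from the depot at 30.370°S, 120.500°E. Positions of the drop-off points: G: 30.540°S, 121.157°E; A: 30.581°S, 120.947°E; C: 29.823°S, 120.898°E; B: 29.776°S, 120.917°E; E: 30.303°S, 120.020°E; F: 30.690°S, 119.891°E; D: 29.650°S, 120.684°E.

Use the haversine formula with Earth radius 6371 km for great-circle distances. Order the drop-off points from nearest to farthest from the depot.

Distance from the depot at 30.370°S, 120.500°E to each:
E 30.303°S, 120.020°E: 46.7 km
A 30.581°S, 120.947°E: 48.8 km
G 30.540°S, 121.157°E: 65.8 km
F 30.690°S, 119.891°E: 68.3 km
C 29.823°S, 120.898°E: 71.9 km
B 29.776°S, 120.917°E: 77.3 km
D 29.650°S, 120.684°E: 82.0 km

E, A, G, F, C, B, D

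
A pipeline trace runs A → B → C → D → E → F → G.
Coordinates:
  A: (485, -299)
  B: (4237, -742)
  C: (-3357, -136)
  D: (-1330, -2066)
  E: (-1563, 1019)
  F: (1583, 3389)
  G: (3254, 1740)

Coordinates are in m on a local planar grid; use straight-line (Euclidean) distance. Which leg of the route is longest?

B–C

Leg distances:
A→B: 3778.1 m
B→C: 7618.1 m
C→D: 2798.9 m
D→E: 3093.8 m
E→F: 3938.8 m
F→G: 2347.6 m
The longest leg is B–C at 7618.1 m.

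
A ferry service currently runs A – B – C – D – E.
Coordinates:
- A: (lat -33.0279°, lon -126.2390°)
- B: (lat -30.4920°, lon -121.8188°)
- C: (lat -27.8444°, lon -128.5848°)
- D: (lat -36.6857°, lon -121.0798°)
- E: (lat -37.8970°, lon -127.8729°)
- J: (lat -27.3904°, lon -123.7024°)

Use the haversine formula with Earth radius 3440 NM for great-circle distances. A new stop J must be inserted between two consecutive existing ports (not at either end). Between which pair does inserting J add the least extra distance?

between B and C

Added distance for inserting J between each consecutive pair:
A–B: 301.8 NM
B–C: 83.4 NM
C–D: 182.0 NM
D–E: 906.2 NM
Smallest added distance is 83.4 NM, inserting between B and C.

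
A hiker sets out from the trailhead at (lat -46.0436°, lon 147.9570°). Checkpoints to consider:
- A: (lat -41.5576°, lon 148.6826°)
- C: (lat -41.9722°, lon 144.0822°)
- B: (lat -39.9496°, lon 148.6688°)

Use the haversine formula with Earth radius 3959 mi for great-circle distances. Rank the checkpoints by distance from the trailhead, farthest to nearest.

B, C, A

Distances from the trailhead:
B (lat -39.9496°, lon 148.6688°): 422.6 mi
C (lat -41.9722°, lon 144.0822°): 340.8 mi
A (lat -41.5576°, lon 148.6826°): 312.1 mi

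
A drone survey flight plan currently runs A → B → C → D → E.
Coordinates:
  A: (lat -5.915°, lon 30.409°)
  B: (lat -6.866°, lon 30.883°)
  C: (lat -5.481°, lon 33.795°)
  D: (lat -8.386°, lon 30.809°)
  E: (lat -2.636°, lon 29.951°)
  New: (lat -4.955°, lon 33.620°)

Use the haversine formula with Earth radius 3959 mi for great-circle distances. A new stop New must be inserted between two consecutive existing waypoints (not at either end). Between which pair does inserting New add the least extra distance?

between B and C

Added distance for inserting New between each consecutive pair:
A–B: 387.1 mi
B–C: 46.4 mi
C–D: 57.2 mi
D–E: 203.4 mi
Smallest added distance is 46.4 mi, inserting between B and C.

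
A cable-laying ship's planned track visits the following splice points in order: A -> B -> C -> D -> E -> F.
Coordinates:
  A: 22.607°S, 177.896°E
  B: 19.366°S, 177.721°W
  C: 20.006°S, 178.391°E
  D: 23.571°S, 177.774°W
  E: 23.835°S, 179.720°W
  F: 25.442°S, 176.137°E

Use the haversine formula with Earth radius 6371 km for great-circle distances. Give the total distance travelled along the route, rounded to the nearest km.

2209 km

Leg distances:
A→B: 580.4 km  (cumulative 580.4 km)
B→C: 413.2 km  (cumulative 993.6 km)
C→D: 560.2 km  (cumulative 1553.8 km)
D→E: 200.3 km  (cumulative 1754.1 km)
E→F: 455.2 km  (cumulative 2209.4 km)
Total route length ≈ 2209 km.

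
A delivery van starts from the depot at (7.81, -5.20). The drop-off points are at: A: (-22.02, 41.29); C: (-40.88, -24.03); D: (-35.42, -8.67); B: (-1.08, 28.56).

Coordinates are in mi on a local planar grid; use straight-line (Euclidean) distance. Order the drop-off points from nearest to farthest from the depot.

B, D, C, A

Computing each straight-line distance from (7.81, -5.20):
B (-1.08, 28.56): 34.9 mi
D (-35.42, -8.67): 43.4 mi
C (-40.88, -24.03): 52.2 mi
A (-22.02, 41.29): 55.2 mi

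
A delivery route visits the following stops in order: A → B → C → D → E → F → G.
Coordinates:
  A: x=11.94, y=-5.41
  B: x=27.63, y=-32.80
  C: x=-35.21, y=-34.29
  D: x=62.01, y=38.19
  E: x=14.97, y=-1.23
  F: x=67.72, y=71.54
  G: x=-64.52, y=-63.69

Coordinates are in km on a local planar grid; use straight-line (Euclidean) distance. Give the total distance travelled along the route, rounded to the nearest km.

Leg distances:
A→B: 31.6 km  (cumulative 31.6 km)
B→C: 62.9 km  (cumulative 94.4 km)
C→D: 121.3 km  (cumulative 215.7 km)
D→E: 61.4 km  (cumulative 277.1 km)
E→F: 89.9 km  (cumulative 366.9 km)
F→G: 189.1 km  (cumulative 556.1 km)
Total route length ≈ 556 km.

556 km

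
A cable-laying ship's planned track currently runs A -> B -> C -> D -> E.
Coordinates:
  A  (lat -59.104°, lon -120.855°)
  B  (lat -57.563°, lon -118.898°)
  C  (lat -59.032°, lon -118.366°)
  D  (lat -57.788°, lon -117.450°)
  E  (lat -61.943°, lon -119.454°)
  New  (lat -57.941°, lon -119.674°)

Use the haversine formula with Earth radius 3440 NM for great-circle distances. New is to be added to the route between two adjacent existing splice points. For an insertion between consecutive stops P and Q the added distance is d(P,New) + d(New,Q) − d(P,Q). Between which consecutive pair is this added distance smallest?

between A and B

Added distance for inserting New between each consecutive pair:
A–B: 1.5 NM
B–C: 21.2 NM
C–D: 68.9 NM
D–E: 55.3 NM
Smallest added distance is 1.5 NM, inserting between A and B.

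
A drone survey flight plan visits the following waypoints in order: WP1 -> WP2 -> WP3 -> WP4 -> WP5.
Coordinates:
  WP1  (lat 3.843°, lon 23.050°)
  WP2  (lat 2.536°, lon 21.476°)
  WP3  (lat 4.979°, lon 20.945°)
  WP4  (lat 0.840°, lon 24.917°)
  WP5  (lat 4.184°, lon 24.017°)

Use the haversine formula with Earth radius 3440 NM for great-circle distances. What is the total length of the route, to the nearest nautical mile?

Leg distances:
WP1→WP2: 122.7 NM  (cumulative 122.7 NM)
WP2→WP3: 150.1 NM  (cumulative 272.8 NM)
WP3→WP4: 344.2 NM  (cumulative 617.0 NM)
WP4→WP5: 207.9 NM  (cumulative 824.9 NM)
Total route length ≈ 825 NM.

825 NM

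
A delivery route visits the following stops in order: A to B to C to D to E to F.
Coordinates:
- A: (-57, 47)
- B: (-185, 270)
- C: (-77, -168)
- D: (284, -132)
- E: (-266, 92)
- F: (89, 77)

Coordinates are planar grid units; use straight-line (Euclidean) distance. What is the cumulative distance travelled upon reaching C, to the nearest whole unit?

708

Leg distances:
A→B: 257.1  (cumulative 257.1)
B→C: 451.1  (cumulative 708.2)
Cumulative distance at C ≈ 708.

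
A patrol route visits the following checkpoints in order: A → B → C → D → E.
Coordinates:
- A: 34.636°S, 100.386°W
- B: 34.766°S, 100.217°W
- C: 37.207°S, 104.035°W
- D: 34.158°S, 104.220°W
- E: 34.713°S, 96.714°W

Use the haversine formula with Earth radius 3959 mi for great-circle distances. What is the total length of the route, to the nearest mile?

Leg distances:
A→B: 13.1 mi  (cumulative 13.1 mi)
B→C: 272.0 mi  (cumulative 285.2 mi)
C→D: 210.9 mi  (cumulative 496.1 mi)
D→E: 429.4 mi  (cumulative 925.5 mi)
Total route length ≈ 925 mi.

925 mi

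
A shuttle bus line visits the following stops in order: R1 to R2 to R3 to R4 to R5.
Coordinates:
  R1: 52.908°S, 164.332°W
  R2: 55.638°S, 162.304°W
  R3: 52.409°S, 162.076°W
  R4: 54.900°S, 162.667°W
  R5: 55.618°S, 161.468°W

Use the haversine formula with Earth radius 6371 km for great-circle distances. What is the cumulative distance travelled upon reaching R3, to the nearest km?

Leg distances:
R1→R2: 330.9 km  (cumulative 330.9 km)
R2→R3: 359.4 km  (cumulative 690.2 km)
Cumulative distance at R3 ≈ 690 km.

690 km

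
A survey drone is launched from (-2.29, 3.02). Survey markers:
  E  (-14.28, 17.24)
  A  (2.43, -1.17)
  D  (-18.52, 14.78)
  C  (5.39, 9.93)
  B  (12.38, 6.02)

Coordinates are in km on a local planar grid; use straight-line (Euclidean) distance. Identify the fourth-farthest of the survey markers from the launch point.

Distances from the launch point ((-2.29, 3.02)):
D: 20.0 km
E: 18.6 km
B: 15.0 km
C: 10.3 km
A: 6.3 km
The fourth-farthest is C at 10.3 km.

C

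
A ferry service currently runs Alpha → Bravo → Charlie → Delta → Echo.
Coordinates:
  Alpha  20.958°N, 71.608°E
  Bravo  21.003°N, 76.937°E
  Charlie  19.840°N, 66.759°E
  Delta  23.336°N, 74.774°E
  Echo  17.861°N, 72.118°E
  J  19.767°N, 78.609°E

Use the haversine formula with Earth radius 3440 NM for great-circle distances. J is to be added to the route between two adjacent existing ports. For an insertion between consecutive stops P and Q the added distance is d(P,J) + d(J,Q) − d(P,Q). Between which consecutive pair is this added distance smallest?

between Bravo and Charlie

Added distance for inserting J between each consecutive pair:
Alpha–Bravo: 221.6 NM
Bravo–Charlie: 212.3 NM
Charlie–Delta: 478.1 NM
Delta–Echo: 328.1 NM
Smallest added distance is 212.3 NM, inserting between Bravo and Charlie.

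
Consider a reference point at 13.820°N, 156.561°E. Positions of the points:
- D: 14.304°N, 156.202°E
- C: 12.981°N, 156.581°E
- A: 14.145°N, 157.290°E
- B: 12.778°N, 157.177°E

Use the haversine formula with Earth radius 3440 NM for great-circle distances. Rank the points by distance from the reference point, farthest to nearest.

Distances from the reference point:
B 12.778°N, 157.177°E: 72.2 NM
C 12.981°N, 156.581°E: 50.4 NM
A 14.145°N, 157.290°E: 46.7 NM
D 14.304°N, 156.202°E: 35.8 NM

B, C, A, D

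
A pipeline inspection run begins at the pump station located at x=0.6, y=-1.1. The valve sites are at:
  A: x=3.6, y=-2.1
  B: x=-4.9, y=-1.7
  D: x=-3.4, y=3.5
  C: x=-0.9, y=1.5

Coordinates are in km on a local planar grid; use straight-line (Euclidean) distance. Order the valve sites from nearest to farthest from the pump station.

Distances from the pump station:
C x=-0.9, y=1.5: 3.0 km
A x=3.6, y=-2.1: 3.2 km
B x=-4.9, y=-1.7: 5.5 km
D x=-3.4, y=3.5: 6.1 km

C, A, B, D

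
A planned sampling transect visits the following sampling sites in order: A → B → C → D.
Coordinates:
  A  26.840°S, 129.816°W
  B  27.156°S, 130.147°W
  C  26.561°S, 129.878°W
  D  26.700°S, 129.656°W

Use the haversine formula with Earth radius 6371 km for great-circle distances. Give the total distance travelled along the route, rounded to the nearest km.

Leg distances:
A→B: 48.1 km  (cumulative 48.1 km)
B→C: 71.3 km  (cumulative 119.4 km)
C→D: 26.9 km  (cumulative 146.3 km)
Total route length ≈ 146 km.

146 km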